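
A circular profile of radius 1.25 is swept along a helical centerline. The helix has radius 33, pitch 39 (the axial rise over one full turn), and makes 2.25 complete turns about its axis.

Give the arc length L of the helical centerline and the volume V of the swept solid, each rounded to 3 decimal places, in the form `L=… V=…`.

L=474.707 V=2330.214

2πR = 2π·33 = 207.345115
per-turn = √(207.345115² + 39²) = √(42991.9968 + 1521) = √44512.9968 = 210.981034
L = 2.25 × 210.981034 = 474.707327
V = π·1.25² × L = 4.908739 × 474.707327 = 2330.214142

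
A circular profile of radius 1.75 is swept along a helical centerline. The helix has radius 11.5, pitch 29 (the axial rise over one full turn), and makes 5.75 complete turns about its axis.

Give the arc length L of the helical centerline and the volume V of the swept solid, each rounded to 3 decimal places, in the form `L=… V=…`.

2πR = 2π·11.5 = 72.256631
per-turn = √(72.256631² + 29²) = √(5221.0207 + 841) = √6062.0207 = 77.858980
L = 5.75 × 77.858980 = 447.689134
V = π·1.75² × L = 9.621128 × 447.689134 = 4307.274235

L=447.689 V=4307.274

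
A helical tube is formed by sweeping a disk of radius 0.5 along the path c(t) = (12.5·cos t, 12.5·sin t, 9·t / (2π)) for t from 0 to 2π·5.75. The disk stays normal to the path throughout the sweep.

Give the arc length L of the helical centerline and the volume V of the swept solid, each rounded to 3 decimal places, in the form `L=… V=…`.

L=454.559 V=357.010

2πR = 2π·12.5 = 78.539816
per-turn = √(78.539816² + 9²) = √(6168.5028 + 81) = √6249.5028 = 79.053797
L = 5.75 × 79.053797 = 454.559330
V = π·0.5² × L = 0.785398 × 454.559330 = 357.010063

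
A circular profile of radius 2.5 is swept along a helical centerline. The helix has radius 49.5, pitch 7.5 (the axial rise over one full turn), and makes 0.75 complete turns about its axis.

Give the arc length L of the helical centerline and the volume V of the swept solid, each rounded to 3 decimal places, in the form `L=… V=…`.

2πR = 2π·49.5 = 311.017673
per-turn = √(311.017673² + 7.5²) = √(96731.9927 + 56.25) = √96788.2427 = 311.108089
L = 0.75 × 311.108089 = 233.331066
V = π·2.5² × L = 19.634954 × 233.331066 = 4581.444775

L=233.331 V=4581.445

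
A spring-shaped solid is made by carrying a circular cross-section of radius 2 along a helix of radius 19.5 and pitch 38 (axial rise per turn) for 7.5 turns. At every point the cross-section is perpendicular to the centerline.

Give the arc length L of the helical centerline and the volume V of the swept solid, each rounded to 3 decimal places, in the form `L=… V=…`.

2πR = 2π·19.5 = 122.522113
per-turn = √(122.522113² + 38²) = √(15011.6683 + 1444) = √16455.6683 = 128.279649
L = 7.5 × 128.279649 = 962.097366
V = π·2² × L = 12.566371 × 962.097366 = 12090.072067

L=962.097 V=12090.072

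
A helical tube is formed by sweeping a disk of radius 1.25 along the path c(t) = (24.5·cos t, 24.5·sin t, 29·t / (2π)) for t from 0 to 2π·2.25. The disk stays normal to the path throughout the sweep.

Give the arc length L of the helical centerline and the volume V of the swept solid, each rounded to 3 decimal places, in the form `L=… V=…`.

L=352.453 V=1730.100

2πR = 2π·24.5 = 153.938040
per-turn = √(153.938040² + 29²) = √(23696.9202 + 841) = √24537.9202 = 156.645843
L = 2.25 × 156.645843 = 352.453147
V = π·1.25² × L = 4.908739 × 352.453147 = 1730.100340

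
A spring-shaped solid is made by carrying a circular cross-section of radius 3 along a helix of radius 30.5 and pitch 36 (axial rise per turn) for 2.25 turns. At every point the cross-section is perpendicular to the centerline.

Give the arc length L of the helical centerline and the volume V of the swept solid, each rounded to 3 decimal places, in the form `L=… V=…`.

2πR = 2π·30.5 = 191.637152
per-turn = √(191.637152² + 36²) = √(36724.7980 + 1296) = √38020.7980 = 194.989225
L = 2.25 × 194.989225 = 438.725757
V = π·3² × L = 28.274334 × 438.725757 = 12404.678533

L=438.726 V=12404.679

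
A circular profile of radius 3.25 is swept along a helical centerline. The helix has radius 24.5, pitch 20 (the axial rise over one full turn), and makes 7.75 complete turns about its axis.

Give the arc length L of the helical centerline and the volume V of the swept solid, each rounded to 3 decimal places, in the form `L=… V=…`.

2πR = 2π·24.5 = 153.938040
per-turn = √(153.938040² + 20²) = √(23696.9202 + 400) = √24096.9202 = 155.231827
L = 7.75 × 155.231827 = 1203.046661
V = π·3.25² × L = 33.183072 × 1203.046661 = 39920.784443

L=1203.047 V=39920.784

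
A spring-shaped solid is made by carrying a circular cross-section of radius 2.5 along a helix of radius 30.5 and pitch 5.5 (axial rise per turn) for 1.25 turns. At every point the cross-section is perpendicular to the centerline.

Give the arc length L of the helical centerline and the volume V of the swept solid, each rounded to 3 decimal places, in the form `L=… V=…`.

L=239.645 V=4705.420

2πR = 2π·30.5 = 191.637152
per-turn = √(191.637152² + 5.5²) = √(36724.7980 + 30.25) = √36755.0480 = 191.716061
L = 1.25 × 191.716061 = 239.645076
V = π·2.5² × L = 19.634954 × 239.645076 = 4705.420064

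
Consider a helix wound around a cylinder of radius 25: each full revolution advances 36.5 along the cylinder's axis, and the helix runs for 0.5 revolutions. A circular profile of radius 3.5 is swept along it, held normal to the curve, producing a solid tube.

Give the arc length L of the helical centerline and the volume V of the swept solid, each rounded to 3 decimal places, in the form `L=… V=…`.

2πR = 2π·25 = 157.079633
per-turn = √(157.079633² + 36.5²) = √(24674.0110 + 1332.25) = √26006.2610 = 161.264568
L = 0.5 × 161.264568 = 80.632284
V = π·3.5² × L = 38.484510 × 80.632284 = 3103.093947

L=80.632 V=3103.094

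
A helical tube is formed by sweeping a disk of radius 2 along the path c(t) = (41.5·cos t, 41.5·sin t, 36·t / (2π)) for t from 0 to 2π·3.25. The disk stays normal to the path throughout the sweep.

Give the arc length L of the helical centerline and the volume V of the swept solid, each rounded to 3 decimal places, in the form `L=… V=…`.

2πR = 2π·41.5 = 260.752190
per-turn = √(260.752190² + 36²) = √(67991.7047 + 1296) = √69287.7047 = 263.225578
L = 3.25 × 263.225578 = 855.483127
V = π·2² × L = 12.566371 × 855.483127 = 10750.318032

L=855.483 V=10750.318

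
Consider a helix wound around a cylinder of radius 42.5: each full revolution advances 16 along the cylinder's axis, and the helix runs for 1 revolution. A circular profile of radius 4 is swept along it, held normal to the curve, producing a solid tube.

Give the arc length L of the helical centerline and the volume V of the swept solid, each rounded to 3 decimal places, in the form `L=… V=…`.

L=267.514 V=13446.735

2πR = 2π·42.5 = 267.035376
per-turn = √(267.035376² + 16²) = √(71307.8918 + 256) = √71563.8918 = 267.514283
L = 1 × 267.514283 = 267.514283
V = π·4² × L = 50.265482 × 267.514283 = 13446.734517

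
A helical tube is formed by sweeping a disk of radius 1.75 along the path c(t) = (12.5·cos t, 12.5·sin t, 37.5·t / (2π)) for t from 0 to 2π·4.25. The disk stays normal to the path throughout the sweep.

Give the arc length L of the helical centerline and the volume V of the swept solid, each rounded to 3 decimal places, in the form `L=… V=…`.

L=369.890 V=3558.764

2πR = 2π·12.5 = 78.539816
per-turn = √(78.539816² + 37.5²) = √(6168.5028 + 1406.25) = √7574.7528 = 87.033056
L = 4.25 × 87.033056 = 369.890486
V = π·1.75² × L = 9.621128 × 369.890486 = 3558.763526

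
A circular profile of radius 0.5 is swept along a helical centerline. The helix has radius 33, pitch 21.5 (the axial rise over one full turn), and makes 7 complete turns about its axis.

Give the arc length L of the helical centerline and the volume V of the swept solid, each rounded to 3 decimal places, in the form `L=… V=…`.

2πR = 2π·33 = 207.345115
per-turn = √(207.345115² + 21.5²) = √(42991.9968 + 462.25) = √43454.2468 = 208.456822
L = 7 × 208.456822 = 1459.197756
V = π·0.5² × L = 0.785398 × 1459.197756 = 1146.051238

L=1459.198 V=1146.051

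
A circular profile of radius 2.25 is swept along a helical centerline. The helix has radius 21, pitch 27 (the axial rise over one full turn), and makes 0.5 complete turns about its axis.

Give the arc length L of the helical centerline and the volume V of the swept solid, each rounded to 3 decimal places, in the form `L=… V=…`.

L=67.341 V=1071.005

2πR = 2π·21 = 131.946891
per-turn = √(131.946891² + 27²) = √(17409.9822 + 729) = √18138.9822 = 134.681039
L = 0.5 × 134.681039 = 67.340519
V = π·2.25² × L = 15.904313 × 67.340519 = 1071.004684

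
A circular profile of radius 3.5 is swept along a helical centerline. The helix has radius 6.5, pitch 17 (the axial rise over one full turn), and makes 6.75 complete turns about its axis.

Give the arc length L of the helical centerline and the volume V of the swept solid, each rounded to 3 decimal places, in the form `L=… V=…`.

2πR = 2π·6.5 = 40.840704
per-turn = √(40.840704² + 17²) = √(1667.9631 + 289) = √1956.9631 = 44.237576
L = 6.75 × 44.237576 = 298.603639
V = π·3.5² × L = 38.484510 × 298.603639 = 11491.614734

L=298.604 V=11491.615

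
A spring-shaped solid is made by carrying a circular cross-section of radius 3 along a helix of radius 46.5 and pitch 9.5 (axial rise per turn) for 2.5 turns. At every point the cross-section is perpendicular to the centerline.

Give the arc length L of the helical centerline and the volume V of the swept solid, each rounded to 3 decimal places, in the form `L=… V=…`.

2πR = 2π·46.5 = 292.168117
per-turn = √(292.168117² + 9.5²) = √(85362.2085 + 90.25) = √85452.4585 = 292.322525
L = 2.5 × 292.322525 = 730.806312
V = π·3² × L = 28.274334 × 730.806312 = 20663.061664

L=730.806 V=20663.062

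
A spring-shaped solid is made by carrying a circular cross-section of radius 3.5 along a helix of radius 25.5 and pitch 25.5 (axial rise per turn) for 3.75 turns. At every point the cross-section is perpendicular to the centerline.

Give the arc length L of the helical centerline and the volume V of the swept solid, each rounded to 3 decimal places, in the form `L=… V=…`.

L=608.392 V=23413.653

2πR = 2π·25.5 = 160.221225
per-turn = √(160.221225² + 25.5²) = √(25670.8410 + 650.25) = √26321.0910 = 162.237761
L = 3.75 × 162.237761 = 608.391603
V = π·3.5² × L = 38.484510 × 608.391603 = 23413.652741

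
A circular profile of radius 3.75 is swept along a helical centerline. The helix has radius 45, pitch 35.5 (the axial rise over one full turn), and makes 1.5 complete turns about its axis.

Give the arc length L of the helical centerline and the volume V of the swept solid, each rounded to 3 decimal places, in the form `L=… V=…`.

L=427.445 V=18883.935

2πR = 2π·45 = 282.743339
per-turn = √(282.743339² + 35.5²) = √(79943.7956 + 1260.25) = √81204.0456 = 284.963236
L = 1.5 × 284.963236 = 427.444853
V = π·3.75² × L = 44.178647 × 427.444853 = 18883.935159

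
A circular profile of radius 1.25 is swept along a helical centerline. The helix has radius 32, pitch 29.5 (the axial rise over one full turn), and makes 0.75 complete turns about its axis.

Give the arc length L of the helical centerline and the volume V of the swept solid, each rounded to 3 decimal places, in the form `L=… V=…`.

L=152.411 V=748.145

2πR = 2π·32 = 201.061930
per-turn = √(201.061930² + 29.5²) = √(40425.8996 + 870.25) = √41296.1496 = 203.214541
L = 0.75 × 203.214541 = 152.410906
V = π·1.25² × L = 4.908739 × 152.410906 = 748.145284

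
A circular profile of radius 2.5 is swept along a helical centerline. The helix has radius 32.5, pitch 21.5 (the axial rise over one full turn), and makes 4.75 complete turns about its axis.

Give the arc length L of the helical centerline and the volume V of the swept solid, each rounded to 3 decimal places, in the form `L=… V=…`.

L=975.328 V=19150.523

2πR = 2π·32.5 = 204.203522
per-turn = √(204.203522² + 21.5²) = √(41699.0786 + 462.25) = √42161.3286 = 205.332240
L = 4.75 × 205.332240 = 975.328138
V = π·2.5² × L = 19.634954 × 975.328138 = 19150.523204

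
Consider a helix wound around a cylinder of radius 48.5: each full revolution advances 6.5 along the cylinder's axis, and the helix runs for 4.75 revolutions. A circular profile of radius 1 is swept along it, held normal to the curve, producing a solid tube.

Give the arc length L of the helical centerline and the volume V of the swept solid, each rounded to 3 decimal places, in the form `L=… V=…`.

L=1447.818 V=4548.455

2πR = 2π·48.5 = 304.734487
per-turn = √(304.734487² + 6.5²) = √(92863.1078 + 42.25) = √92905.3578 = 304.803802
L = 4.75 × 304.803802 = 1447.818060
V = π·1² × L = 3.141593 × 1447.818060 = 4548.454582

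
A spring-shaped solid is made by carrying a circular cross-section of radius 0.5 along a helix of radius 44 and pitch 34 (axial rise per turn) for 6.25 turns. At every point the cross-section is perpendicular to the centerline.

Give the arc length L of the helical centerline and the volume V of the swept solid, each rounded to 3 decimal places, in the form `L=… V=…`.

2πR = 2π·44 = 276.460154
per-turn = √(276.460154² + 34²) = √(76430.2165 + 1156) = √77586.2165 = 278.543024
L = 6.25 × 278.543024 = 1740.893903
V = π·0.5² × L = 0.785398 × 1740.893903 = 1367.294874

L=1740.894 V=1367.295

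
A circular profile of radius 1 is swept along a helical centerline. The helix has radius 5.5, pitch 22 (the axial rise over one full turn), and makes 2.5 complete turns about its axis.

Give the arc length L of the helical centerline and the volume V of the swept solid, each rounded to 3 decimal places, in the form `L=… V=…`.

2πR = 2π·5.5 = 34.557519
per-turn = √(34.557519² + 22²) = √(1194.2221 + 484) = √1678.2221 = 40.966110
L = 2.5 × 40.966110 = 102.415274
V = π·1² × L = 3.141593 × 102.415274 = 321.747072

L=102.415 V=321.747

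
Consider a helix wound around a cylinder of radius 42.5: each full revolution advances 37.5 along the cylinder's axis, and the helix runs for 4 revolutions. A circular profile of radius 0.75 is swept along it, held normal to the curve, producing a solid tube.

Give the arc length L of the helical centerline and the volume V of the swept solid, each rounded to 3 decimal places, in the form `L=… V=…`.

L=1078.622 V=1906.083

2πR = 2π·42.5 = 267.035376
per-turn = √(267.035376² + 37.5²) = √(71307.8918 + 1406.25) = √72714.1418 = 269.655598
L = 4 × 269.655598 = 1078.622394
V = π·0.75² × L = 1.767146 × 1078.622394 = 1906.083106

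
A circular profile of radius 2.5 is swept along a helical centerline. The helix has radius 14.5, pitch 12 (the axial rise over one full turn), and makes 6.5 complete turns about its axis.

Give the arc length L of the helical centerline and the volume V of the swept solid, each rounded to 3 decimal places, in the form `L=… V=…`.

L=597.305 V=11728.056

2πR = 2π·14.5 = 91.106187
per-turn = √(91.106187² + 12²) = √(8300.3373 + 144) = √8444.3373 = 91.893075
L = 6.5 × 91.893075 = 597.304990
V = π·2.5² × L = 19.634954 × 597.304990 = 11728.056052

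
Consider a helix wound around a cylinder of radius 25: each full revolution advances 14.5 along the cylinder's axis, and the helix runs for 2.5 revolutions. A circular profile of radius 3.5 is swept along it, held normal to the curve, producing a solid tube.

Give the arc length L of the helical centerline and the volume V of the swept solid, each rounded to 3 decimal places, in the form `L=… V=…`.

2πR = 2π·25 = 157.079633
per-turn = √(157.079633² + 14.5²) = √(24674.0110 + 210.25) = √24884.2610 = 157.747460
L = 2.5 × 157.747460 = 394.368649
V = π·3.5² × L = 38.484510 × 394.368649 = 15177.084216

L=394.369 V=15177.084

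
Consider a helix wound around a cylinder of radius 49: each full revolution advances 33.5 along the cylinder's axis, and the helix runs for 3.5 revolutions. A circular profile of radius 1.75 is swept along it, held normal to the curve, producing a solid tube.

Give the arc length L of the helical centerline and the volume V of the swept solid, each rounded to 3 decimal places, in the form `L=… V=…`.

L=1083.926 V=10428.595

2πR = 2π·49 = 307.876080
per-turn = √(307.876080² + 33.5²) = √(94787.6807 + 1122.25) = √95909.9307 = 309.693285
L = 3.5 × 309.693285 = 1083.926497
V = π·1.75² × L = 9.621128 × 1083.926497 = 10428.595029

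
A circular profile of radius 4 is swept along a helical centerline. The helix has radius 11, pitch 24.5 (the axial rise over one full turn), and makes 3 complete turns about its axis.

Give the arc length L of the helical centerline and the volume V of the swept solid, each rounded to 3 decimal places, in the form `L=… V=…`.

2πR = 2π·11 = 69.115038
per-turn = √(69.115038² + 24.5²) = √(4776.8885 + 600.25) = √5377.1385 = 73.328975
L = 3 × 73.328975 = 219.986924
V = π·4² × L = 50.265482 × 219.986924 = 11057.748874

L=219.987 V=11057.749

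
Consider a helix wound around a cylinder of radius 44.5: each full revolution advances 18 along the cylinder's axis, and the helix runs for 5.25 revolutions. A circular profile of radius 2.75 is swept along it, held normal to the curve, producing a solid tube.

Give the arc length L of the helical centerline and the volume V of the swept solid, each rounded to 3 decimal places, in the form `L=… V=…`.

2πR = 2π·44.5 = 279.601746
per-turn = √(279.601746² + 18²) = √(78177.1365 + 324) = √78501.1365 = 280.180543
L = 5.25 × 280.180543 = 1470.947849
V = π·2.75² × L = 23.758294 × 1470.947849 = 34947.212100

L=1470.948 V=34947.212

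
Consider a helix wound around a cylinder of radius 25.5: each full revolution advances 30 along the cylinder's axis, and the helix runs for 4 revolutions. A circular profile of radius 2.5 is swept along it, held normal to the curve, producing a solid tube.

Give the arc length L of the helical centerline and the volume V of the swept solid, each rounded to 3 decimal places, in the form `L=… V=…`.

L=652.023 V=12802.434

2πR = 2π·25.5 = 160.221225
per-turn = √(160.221225² + 30²) = √(25670.8410 + 900) = √26570.8410 = 163.005647
L = 4 × 163.005647 = 652.022589
V = π·2.5² × L = 19.634954 × 652.022589 = 12802.433600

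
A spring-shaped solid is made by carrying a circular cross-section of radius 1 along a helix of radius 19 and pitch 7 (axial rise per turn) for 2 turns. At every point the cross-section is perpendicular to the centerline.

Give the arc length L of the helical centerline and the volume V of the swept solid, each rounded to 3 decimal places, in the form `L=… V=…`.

2πR = 2π·19 = 119.380521
per-turn = √(119.380521² + 7²) = √(14251.7088 + 49) = √14300.7088 = 119.585571
L = 2 × 119.585571 = 239.171142
V = π·1² × L = 3.141593 × 239.171142 = 751.378302

L=239.171 V=751.378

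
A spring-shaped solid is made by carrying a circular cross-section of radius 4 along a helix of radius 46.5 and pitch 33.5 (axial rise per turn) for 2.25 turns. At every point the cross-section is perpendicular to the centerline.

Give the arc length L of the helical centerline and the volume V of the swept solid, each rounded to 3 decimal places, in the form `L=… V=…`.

2πR = 2π·46.5 = 292.168117
per-turn = √(292.168117² + 33.5²) = √(85362.2085 + 1122.25) = √86484.4585 = 294.082401
L = 2.25 × 294.082401 = 661.685402
V = π·4² × L = 50.265482 × 661.685402 = 33259.935957

L=661.685 V=33259.936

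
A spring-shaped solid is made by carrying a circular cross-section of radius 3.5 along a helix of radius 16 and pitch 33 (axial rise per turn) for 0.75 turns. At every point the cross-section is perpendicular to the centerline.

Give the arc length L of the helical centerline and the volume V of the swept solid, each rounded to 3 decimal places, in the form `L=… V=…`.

2πR = 2π·16 = 100.530965
per-turn = √(100.530965² + 33²) = √(10106.4749 + 1089) = √11195.4749 = 105.808671
L = 0.75 × 105.808671 = 79.356503
V = π·3.5² × L = 38.484510 × 79.356503 = 3053.996150

L=79.357 V=3053.996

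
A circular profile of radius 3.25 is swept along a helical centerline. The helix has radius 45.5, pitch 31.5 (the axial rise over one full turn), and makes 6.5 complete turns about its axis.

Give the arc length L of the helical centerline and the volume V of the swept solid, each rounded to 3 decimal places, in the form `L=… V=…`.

2πR = 2π·45.5 = 285.884931
per-turn = √(285.884931² + 31.5²) = √(81730.1940 + 992.25) = √82722.4440 = 287.615097
L = 6.5 × 287.615097 = 1869.498131
V = π·3.25² × L = 33.183072 × 1869.498131 = 62035.691831

L=1869.498 V=62035.692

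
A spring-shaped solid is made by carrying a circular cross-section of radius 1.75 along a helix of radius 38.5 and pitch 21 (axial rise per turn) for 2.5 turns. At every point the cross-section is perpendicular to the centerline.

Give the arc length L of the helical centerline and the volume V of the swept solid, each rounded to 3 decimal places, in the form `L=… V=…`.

L=607.031 V=5840.324

2πR = 2π·38.5 = 241.902634
per-turn = √(241.902634² + 21²) = √(58516.8845 + 441) = √58957.8845 = 242.812447
L = 2.5 × 242.812447 = 607.031118
V = π·1.75² × L = 9.621128 × 607.031118 = 5840.323783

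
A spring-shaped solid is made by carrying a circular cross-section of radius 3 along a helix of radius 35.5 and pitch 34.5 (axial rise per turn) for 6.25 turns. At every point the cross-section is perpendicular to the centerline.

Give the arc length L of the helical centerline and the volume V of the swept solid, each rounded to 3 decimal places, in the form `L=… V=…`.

L=1410.659 V=39885.436

2πR = 2π·35.5 = 223.053078
per-turn = √(223.053078² + 34.5²) = √(49752.6758 + 1190.25) = √50942.9258 = 225.705396
L = 6.25 × 225.705396 = 1410.658725
V = π·3² × L = 28.274334 × 1410.658725 = 39885.435786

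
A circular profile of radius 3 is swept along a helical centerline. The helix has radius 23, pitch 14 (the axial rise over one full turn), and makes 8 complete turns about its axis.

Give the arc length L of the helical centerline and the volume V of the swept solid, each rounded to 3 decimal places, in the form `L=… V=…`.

L=1161.519 V=32841.163

2πR = 2π·23 = 144.513262
per-turn = √(144.513262² + 14²) = √(20884.0829 + 196) = √21080.0829 = 145.189817
L = 8 × 145.189817 = 1161.518535
V = π·3² × L = 28.274334 × 1161.518535 = 32841.162860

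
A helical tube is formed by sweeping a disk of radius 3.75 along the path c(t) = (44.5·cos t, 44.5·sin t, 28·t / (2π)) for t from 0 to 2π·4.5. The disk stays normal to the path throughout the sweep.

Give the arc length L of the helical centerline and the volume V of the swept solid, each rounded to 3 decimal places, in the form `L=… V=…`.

2πR = 2π·44.5 = 279.601746
per-turn = √(279.601746² + 28²) = √(78177.1365 + 784) = √78961.1365 = 281.000243
L = 4.5 × 281.000243 = 1264.501093
V = π·3.75² × L = 44.178647 × 1264.501093 = 55863.947013

L=1264.501 V=55863.947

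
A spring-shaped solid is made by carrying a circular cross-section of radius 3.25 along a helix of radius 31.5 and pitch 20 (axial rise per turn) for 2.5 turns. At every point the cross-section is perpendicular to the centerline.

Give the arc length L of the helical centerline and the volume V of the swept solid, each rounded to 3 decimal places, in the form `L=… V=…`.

2πR = 2π·31.5 = 197.920337
per-turn = √(197.920337² + 20²) = √(39172.4599 + 400) = √39572.4599 = 198.928278
L = 2.5 × 198.928278 = 497.320696
V = π·3.25² × L = 33.183072 × 497.320696 = 16502.628647

L=497.321 V=16502.629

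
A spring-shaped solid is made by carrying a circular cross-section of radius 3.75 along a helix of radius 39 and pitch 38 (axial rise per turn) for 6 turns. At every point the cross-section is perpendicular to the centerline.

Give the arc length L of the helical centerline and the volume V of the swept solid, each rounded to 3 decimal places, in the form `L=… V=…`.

L=1487.839 V=65730.704

2πR = 2π·39 = 245.044227
per-turn = √(245.044227² + 38²) = √(60046.6732 + 1444) = √61490.6732 = 247.973130
L = 6 × 247.973130 = 1487.838780
V = π·3.75² × L = 44.178647 × 1487.838780 = 65730.703781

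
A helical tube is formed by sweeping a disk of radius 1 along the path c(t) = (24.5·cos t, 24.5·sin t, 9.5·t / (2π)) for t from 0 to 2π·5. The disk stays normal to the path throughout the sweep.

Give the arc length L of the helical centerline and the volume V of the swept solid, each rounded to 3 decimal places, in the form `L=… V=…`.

2πR = 2π·24.5 = 153.938040
per-turn = √(153.938040² + 9.5²) = √(23696.9202 + 90.25) = √23787.1702 = 154.230899
L = 5 × 154.230899 = 771.154494
V = π·1² × L = 3.141593 × 771.154494 = 2422.653294

L=771.154 V=2422.653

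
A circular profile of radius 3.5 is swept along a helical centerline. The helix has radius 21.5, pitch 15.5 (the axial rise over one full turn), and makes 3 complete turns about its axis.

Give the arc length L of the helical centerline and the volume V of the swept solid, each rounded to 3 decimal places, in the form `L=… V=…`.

L=407.924 V=15698.772

2πR = 2π·21.5 = 135.088484
per-turn = √(135.088484² + 15.5²) = √(18248.8985 + 240.25) = √18489.1485 = 135.974808
L = 3 × 135.974808 = 407.924425
V = π·3.5² × L = 38.484510 × 407.924425 = 15698.771631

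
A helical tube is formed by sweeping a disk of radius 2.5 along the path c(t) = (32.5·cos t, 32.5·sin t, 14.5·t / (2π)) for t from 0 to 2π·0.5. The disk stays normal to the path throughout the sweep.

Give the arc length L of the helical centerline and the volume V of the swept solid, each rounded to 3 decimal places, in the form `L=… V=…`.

2πR = 2π·32.5 = 204.203522
per-turn = √(204.203522² + 14.5²) = √(41699.0786 + 210.25) = √41909.3286 = 204.717680
L = 0.5 × 204.717680 = 102.358840
V = π·2.5² × L = 19.634954 × 102.358840 = 2009.811126

L=102.359 V=2009.811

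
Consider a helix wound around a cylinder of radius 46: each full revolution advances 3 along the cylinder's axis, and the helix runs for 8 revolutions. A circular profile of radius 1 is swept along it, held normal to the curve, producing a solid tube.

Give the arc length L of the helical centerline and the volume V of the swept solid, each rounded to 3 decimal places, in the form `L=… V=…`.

L=2312.337 V=7264.420

2πR = 2π·46 = 289.026524
per-turn = √(289.026524² + 3²) = √(83536.3317 + 9) = √83545.3317 = 289.042093
L = 8 × 289.042093 = 2312.336746
V = π·1² × L = 3.141593 × 2312.336746 = 7264.420133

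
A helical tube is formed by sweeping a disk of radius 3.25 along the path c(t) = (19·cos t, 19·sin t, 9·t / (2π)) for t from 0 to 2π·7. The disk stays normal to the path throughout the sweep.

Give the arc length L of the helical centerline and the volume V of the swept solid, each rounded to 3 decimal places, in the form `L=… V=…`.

2πR = 2π·19 = 119.380521
per-turn = √(119.380521² + 9²) = √(14251.7088 + 81) = √14332.7088 = 119.719291
L = 7 × 119.719291 = 838.035040
V = π·3.25² × L = 33.183072 × 838.035040 = 27808.577424

L=838.035 V=27808.577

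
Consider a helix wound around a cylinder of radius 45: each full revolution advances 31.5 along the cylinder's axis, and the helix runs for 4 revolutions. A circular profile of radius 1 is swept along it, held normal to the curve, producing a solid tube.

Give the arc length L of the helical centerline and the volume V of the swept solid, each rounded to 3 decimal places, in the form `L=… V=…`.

L=1137.970 V=3575.040

2πR = 2π·45 = 282.743339
per-turn = √(282.743339² + 31.5²) = √(79943.7956 + 992.25) = √80936.0456 = 284.492611
L = 4 × 284.492611 = 1137.970444
V = π·1² × L = 3.141593 × 1137.970444 = 3575.039585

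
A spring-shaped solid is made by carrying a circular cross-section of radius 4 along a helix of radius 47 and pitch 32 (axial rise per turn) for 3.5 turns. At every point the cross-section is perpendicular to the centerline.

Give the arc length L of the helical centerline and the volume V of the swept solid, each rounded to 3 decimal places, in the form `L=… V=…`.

2πR = 2π·47 = 295.309709
per-turn = √(295.309709² + 32²) = √(87207.8245 + 1024) = √88231.8245 = 297.038423
L = 3.5 × 297.038423 = 1039.634479
V = π·4² × L = 50.265482 × 1039.634479 = 52257.728668

L=1039.634 V=52257.729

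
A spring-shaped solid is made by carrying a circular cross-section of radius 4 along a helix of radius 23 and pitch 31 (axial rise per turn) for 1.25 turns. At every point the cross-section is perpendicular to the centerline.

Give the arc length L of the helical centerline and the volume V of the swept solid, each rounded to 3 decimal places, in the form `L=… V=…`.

2πR = 2π·23 = 144.513262
per-turn = √(144.513262² + 31²) = √(20884.0829 + 961) = √21845.0829 = 147.800822
L = 1.25 × 147.800822 = 184.751027
V = π·4² × L = 50.265482 × 184.751027 = 9286.599517

L=184.751 V=9286.600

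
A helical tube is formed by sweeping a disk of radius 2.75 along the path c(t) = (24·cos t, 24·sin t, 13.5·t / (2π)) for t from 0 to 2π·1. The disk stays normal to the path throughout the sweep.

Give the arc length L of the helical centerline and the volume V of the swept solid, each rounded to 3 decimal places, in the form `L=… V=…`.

2πR = 2π·24 = 150.796447
per-turn = √(150.796447² + 13.5²) = √(22739.5685 + 182.25) = √22921.8185 = 151.399533
L = 1 × 151.399533 = 151.399533
V = π·2.75² × L = 23.758294 × 151.399533 = 3596.994679

L=151.400 V=3596.995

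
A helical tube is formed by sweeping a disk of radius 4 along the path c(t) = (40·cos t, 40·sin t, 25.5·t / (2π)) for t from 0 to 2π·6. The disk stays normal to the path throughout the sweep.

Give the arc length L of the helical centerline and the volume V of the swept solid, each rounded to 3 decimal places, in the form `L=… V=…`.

2πR = 2π·40 = 251.327412
per-turn = √(251.327412² + 25.5²) = √(63165.4682 + 650.25) = √63815.7182 = 252.617731
L = 6 × 252.617731 = 1515.706388
V = π·4² × L = 50.265482 × 1515.706388 = 76187.712846

L=1515.706 V=76187.713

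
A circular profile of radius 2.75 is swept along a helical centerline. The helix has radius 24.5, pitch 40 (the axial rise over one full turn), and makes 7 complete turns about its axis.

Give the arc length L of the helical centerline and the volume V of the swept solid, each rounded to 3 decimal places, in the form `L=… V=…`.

L=1113.350 V=26451.306

2πR = 2π·24.5 = 153.938040
per-turn = √(153.938040² + 40²) = √(23696.9202 + 1600) = √25296.9202 = 159.050056
L = 7 × 159.050056 = 1113.350389
V = π·2.75² × L = 23.758294 × 1113.350389 = 26451.306354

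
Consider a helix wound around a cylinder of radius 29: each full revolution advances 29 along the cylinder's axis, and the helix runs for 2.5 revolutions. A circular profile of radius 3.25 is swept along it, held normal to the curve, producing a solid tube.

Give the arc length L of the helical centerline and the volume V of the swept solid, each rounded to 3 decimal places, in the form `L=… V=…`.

2πR = 2π·29 = 182.212374
per-turn = √(182.212374² + 29²) = √(33201.3492 + 841) = √34042.3492 = 184.505689
L = 2.5 × 184.505689 = 461.264222
V = π·3.25² × L = 33.183072 × 461.264222 = 15306.164077

L=461.264 V=15306.164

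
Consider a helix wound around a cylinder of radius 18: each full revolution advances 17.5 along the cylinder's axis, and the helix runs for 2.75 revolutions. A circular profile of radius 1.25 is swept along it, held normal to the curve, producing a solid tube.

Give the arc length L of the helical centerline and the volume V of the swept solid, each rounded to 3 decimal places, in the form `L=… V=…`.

2πR = 2π·18 = 113.097336
per-turn = √(113.097336² + 17.5²) = √(12791.0073 + 306.25) = √13097.2573 = 114.443249
L = 2.75 × 114.443249 = 314.718935
V = π·1.25² × L = 4.908739 × 314.718935 = 1544.872962

L=314.719 V=1544.873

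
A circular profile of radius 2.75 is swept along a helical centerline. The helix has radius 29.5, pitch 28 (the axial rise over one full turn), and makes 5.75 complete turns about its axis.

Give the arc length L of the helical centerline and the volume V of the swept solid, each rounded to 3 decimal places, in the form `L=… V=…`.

2πR = 2π·29.5 = 185.353967
per-turn = √(185.353967² + 28²) = √(34356.0929 + 784) = √35140.0929 = 187.456910
L = 5.75 × 187.456910 = 1077.877230
V = π·2.75² × L = 23.758294 × 1077.877230 = 25608.524595

L=1077.877 V=25608.525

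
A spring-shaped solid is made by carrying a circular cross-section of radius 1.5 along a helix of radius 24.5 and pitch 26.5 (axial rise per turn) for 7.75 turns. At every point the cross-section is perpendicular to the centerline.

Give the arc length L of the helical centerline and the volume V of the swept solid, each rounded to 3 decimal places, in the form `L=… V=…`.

L=1210.568 V=8557.002

2πR = 2π·24.5 = 153.938040
per-turn = √(153.938040² + 26.5²) = √(23696.9202 + 702.25) = √24399.1702 = 156.202337
L = 7.75 × 156.202337 = 1210.568114
V = π·1.5² × L = 7.068583 × 1210.568114 = 8557.001759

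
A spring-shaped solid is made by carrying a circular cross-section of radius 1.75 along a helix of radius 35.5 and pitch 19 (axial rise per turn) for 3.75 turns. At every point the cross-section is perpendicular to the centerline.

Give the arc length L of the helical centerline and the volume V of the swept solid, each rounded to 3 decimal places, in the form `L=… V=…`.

L=839.478 V=8076.726

2πR = 2π·35.5 = 223.053078
per-turn = √(223.053078² + 19²) = √(49752.6758 + 361) = √50113.6758 = 223.860840
L = 3.75 × 223.860840 = 839.478151
V = π·1.75² × L = 9.621128 × 839.478151 = 8076.726324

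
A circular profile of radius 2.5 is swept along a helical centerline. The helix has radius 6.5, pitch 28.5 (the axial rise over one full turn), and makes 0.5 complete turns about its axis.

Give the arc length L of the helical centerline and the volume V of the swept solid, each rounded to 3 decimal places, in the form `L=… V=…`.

L=24.901 V=488.927

2πR = 2π·6.5 = 40.840704
per-turn = √(40.840704² + 28.5²) = √(1667.9631 + 812.25) = √2480.2131 = 49.801738
L = 0.5 × 49.801738 = 24.900869
V = π·2.5² × L = 19.634954 × 24.900869 = 488.927423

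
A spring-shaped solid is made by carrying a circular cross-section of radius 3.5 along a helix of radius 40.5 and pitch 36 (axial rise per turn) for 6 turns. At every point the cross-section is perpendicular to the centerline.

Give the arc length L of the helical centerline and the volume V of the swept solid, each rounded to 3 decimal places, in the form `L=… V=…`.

2πR = 2π·40.5 = 254.469005
per-turn = √(254.469005² + 36²) = √(64754.4745 + 1296) = √66050.4745 = 257.002869
L = 6 × 257.002869 = 1542.017212
V = π·3.5² × L = 38.484510 × 1542.017212 = 59343.776813

L=1542.017 V=59343.777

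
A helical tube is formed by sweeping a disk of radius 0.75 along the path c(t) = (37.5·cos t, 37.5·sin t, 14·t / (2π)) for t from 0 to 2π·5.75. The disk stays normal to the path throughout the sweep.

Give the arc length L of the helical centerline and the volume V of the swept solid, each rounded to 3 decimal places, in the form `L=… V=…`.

L=1357.201 V=2398.373

2πR = 2π·37.5 = 235.619449
per-turn = √(235.619449² + 14²) = √(55516.5248 + 196) = √55712.5248 = 236.035007
L = 5.75 × 236.035007 = 1357.201293
V = π·0.75² × L = 1.767146 × 1357.201293 = 2398.372657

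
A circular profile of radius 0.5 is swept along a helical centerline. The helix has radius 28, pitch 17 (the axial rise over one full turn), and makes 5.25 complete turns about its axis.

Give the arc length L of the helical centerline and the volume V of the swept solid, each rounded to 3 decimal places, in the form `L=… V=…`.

2πR = 2π·28 = 175.929189
per-turn = √(175.929189² + 17²) = √(30951.0794 + 289) = √31240.0794 = 176.748633
L = 5.25 × 176.748633 = 927.930325
V = π·0.5² × L = 0.785398 × 927.930325 = 728.794773

L=927.930 V=728.795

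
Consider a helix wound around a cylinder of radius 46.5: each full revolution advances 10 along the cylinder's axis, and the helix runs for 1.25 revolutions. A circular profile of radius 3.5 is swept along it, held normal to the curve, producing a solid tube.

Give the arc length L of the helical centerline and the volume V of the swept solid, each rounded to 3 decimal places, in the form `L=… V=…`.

2πR = 2π·46.5 = 292.168117
per-turn = √(292.168117² + 10²) = √(85362.2085 + 100) = √85462.2085 = 292.339201
L = 1.25 × 292.339201 = 365.424001
V = π·3.5² × L = 38.484510 × 365.424001 = 14063.163635

L=365.424 V=14063.164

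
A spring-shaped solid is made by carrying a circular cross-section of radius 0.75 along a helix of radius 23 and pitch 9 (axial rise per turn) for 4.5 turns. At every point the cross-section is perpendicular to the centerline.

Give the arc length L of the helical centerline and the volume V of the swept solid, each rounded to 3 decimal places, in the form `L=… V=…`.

2πR = 2π·23 = 144.513262
per-turn = √(144.513262² + 9²) = √(20884.0829 + 81) = √20965.0829 = 144.793242
L = 4.5 × 144.793242 = 651.569589
V = π·0.75² × L = 1.767146 × 651.569589 = 1151.418506

L=651.570 V=1151.419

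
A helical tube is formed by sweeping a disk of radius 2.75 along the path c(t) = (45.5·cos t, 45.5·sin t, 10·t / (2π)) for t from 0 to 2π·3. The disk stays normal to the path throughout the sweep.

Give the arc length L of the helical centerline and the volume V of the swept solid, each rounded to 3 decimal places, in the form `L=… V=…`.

L=858.179 V=20388.877

2πR = 2π·45.5 = 285.884931
per-turn = √(285.884931² + 10²) = √(81730.1940 + 100) = √81830.1940 = 286.059774
L = 3 × 286.059774 = 858.179321
V = π·2.75² × L = 23.758294 × 858.179321 = 20388.876985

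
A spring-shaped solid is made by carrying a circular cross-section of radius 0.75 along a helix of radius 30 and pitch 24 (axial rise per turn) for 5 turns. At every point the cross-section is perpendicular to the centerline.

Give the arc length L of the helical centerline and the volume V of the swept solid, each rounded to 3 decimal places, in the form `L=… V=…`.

L=950.087 V=1678.941

2πR = 2π·30 = 188.495559
per-turn = √(188.495559² + 24²) = √(35530.5758 + 576) = √36106.5758 = 190.017304
L = 5 × 190.017304 = 950.086520
V = π·0.75² × L = 1.767146 × 950.086520 = 1678.941468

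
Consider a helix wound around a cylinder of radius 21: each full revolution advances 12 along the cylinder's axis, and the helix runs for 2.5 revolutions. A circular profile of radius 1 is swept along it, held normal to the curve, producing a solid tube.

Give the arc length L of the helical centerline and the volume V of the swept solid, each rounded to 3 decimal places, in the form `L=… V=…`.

2πR = 2π·21 = 131.946891
per-turn = √(131.946891² + 12²) = √(17409.9822 + 144) = √17553.9822 = 132.491442
L = 2.5 × 132.491442 = 331.228605
V = π·1² × L = 3.141593 × 331.228605 = 1040.585351

L=331.229 V=1040.585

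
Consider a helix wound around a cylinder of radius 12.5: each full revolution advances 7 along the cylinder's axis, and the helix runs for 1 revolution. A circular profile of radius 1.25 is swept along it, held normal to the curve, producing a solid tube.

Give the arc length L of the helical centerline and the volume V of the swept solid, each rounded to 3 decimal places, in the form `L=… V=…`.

L=78.851 V=387.060

2πR = 2π·12.5 = 78.539816
per-turn = √(78.539816² + 7²) = √(6168.5028 + 49) = √6217.5028 = 78.851143
L = 1 × 78.851143 = 78.851143
V = π·1.25² × L = 4.908739 × 78.851143 = 387.059643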